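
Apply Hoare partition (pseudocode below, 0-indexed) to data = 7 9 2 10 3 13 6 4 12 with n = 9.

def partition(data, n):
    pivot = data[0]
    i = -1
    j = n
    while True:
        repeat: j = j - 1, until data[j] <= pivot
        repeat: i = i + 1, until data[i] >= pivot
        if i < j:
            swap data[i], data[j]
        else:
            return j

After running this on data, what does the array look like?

4 6 2 3 10 13 9 7 12

pivot=7
j stops at 7 (4), i stops at 0 (7); swap ⇒ 4 9 2 10 3 13 6 7 12
j stops at 6 (6), i stops at 1 (9); swap ⇒ 4 6 2 10 3 13 9 7 12
j stops at 4 (3), i stops at 3 (10); swap ⇒ 4 6 2 3 10 13 9 7 12
j stops at 3, i stops at 4; i≥j ⇒ return 3. data=4 6 2 3 10 13 9 7 12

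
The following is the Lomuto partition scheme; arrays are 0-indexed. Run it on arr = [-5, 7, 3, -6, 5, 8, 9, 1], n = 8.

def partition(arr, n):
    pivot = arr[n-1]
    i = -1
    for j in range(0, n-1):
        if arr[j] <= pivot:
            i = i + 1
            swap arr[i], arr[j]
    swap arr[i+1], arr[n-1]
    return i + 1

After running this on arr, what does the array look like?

[-5, -6, 1, 7, 5, 8, 9, 3]

pivot=1, i=-1
j=0: -5≤1, i=0, swap(0,0) ⇒ [-5, 7, 3, -6, 5, 8, 9, 1]
j=1: 7>1, skip
j=2: 3>1, skip
j=3: -6≤1, i=1, swap(1,3) ⇒ [-5, -6, 3, 7, 5, 8, 9, 1]
j=4: 5>1, skip
j=5: 8>1, skip
j=6: 9>1, skip
swap(2,7) ⇒ [-5, -6, 1, 7, 5, 8, 9, 3]; return 2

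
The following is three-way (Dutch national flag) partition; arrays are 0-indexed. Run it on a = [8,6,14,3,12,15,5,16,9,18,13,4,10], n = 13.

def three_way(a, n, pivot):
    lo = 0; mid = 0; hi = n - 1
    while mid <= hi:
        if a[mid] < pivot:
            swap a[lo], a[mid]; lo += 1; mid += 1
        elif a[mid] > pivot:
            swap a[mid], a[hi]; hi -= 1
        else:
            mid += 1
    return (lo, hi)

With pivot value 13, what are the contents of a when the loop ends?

pivot = 13; lo=0, mid=0, hi=12
a[mid]=8<13: swap a[0],a[0]; lo=1,mid=1 → [8,6,14,3,12,15,5,16,9,18,13,4,10]
a[mid]=6<13: swap a[1],a[1]; lo=2,mid=2 → [8,6,14,3,12,15,5,16,9,18,13,4,10]
a[mid]=14>13: swap a[2],a[12]; hi=11 → [8,6,10,3,12,15,5,16,9,18,13,4,14]
a[mid]=10<13: swap a[2],a[2]; lo=3,mid=3 → [8,6,10,3,12,15,5,16,9,18,13,4,14]
a[mid]=3<13: swap a[3],a[3]; lo=4,mid=4 → [8,6,10,3,12,15,5,16,9,18,13,4,14]
a[mid]=12<13: swap a[4],a[4]; lo=5,mid=5 → [8,6,10,3,12,15,5,16,9,18,13,4,14]
a[mid]=15>13: swap a[5],a[11]; hi=10 → [8,6,10,3,12,4,5,16,9,18,13,15,14]
a[mid]=4<13: swap a[5],a[5]; lo=6,mid=6 → [8,6,10,3,12,4,5,16,9,18,13,15,14]
a[mid]=5<13: swap a[6],a[6]; lo=7,mid=7 → [8,6,10,3,12,4,5,16,9,18,13,15,14]
a[mid]=16>13: swap a[7],a[10]; hi=9 → [8,6,10,3,12,4,5,13,9,18,16,15,14]
a[mid]=13=13: mid=8
a[mid]=9<13: swap a[7],a[8]; lo=8,mid=9 → [8,6,10,3,12,4,5,9,13,18,16,15,14]
a[mid]=18>13: swap a[9],a[9]; hi=8 → [8,6,10,3,12,4,5,9,13,18,16,15,14]
end: lo=8, hi=8; a = [8,6,10,3,12,4,5,9,13,18,16,15,14]

[8,6,10,3,12,4,5,9,13,18,16,15,14]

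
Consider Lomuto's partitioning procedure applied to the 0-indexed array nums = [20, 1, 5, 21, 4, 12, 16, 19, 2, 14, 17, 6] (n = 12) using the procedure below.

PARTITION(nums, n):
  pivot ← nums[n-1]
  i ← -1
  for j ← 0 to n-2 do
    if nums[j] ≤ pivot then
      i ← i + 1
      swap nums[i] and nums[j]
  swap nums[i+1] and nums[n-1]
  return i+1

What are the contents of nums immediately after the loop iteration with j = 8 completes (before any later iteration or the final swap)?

pivot=6, i=-1
j=0: 20>6, skip
j=1: 1≤6, i=0, swap(0,1) ⇒ [1, 20, 5, 21, 4, 12, 16, 19, 2, 14, 17, 6]
j=2: 5≤6, i=1, swap(1,2) ⇒ [1, 5, 20, 21, 4, 12, 16, 19, 2, 14, 17, 6]
j=3: 21>6, skip
j=4: 4≤6, i=2, swap(2,4) ⇒ [1, 5, 4, 21, 20, 12, 16, 19, 2, 14, 17, 6]
j=5: 12>6, skip
j=6: 16>6, skip
j=7: 19>6, skip
j=8: 2≤6, i=3, swap(3,8) ⇒ [1, 5, 4, 2, 20, 12, 16, 19, 21, 14, 17, 6]
(after j=8) nums = [1, 5, 4, 2, 20, 12, 16, 19, 21, 14, 17, 6]

[1, 5, 4, 2, 20, 12, 16, 19, 21, 14, 17, 6]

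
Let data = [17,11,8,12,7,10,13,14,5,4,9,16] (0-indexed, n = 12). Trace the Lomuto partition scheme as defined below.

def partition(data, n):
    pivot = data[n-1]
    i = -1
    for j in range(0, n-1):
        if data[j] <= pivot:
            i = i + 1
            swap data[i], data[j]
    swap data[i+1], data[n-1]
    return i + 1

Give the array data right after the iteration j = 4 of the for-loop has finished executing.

[11,8,12,7,17,10,13,14,5,4,9,16]

pivot=16, i=-1
j=0: 17>16, skip
j=1: 11≤16, i=0, swap(0,1) ⇒ [11,17,8,12,7,10,13,14,5,4,9,16]
j=2: 8≤16, i=1, swap(1,2) ⇒ [11,8,17,12,7,10,13,14,5,4,9,16]
j=3: 12≤16, i=2, swap(2,3) ⇒ [11,8,12,17,7,10,13,14,5,4,9,16]
j=4: 7≤16, i=3, swap(3,4) ⇒ [11,8,12,7,17,10,13,14,5,4,9,16]
(after j=4) data = [11,8,12,7,17,10,13,14,5,4,9,16]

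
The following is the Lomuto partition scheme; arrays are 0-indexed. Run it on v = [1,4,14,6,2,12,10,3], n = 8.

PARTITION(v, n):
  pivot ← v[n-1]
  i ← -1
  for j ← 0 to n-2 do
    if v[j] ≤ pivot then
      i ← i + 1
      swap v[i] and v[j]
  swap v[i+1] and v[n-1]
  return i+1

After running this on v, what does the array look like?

pivot=3, i=-1
j=0: 1≤3, i=0, swap(0,0) ⇒ [1,4,14,6,2,12,10,3]
j=1: 4>3, skip
j=2: 14>3, skip
j=3: 6>3, skip
j=4: 2≤3, i=1, swap(1,4) ⇒ [1,2,14,6,4,12,10,3]
j=5: 12>3, skip
j=6: 10>3, skip
swap(2,7) ⇒ [1,2,3,6,4,12,10,14]; return 2

[1,2,3,6,4,12,10,14]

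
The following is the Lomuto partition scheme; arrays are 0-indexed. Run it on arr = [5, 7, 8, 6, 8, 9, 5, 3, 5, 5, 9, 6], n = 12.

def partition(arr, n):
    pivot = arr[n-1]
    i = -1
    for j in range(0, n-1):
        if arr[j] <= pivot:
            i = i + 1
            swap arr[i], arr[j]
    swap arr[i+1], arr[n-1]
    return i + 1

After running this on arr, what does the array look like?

pivot = arr[11] = 6; i = -1
j=0: arr[0]=5 ≤ 6 → i=0, swap arr[0],arr[0] (no change) → [5, 7, 8, 6, 8, 9, 5, 3, 5, 5, 9, 6]
j=1: arr[1]=7 > 6 → no swap
j=2: arr[2]=8 > 6 → no swap
j=3: arr[3]=6 ≤ 6 → i=1, swap arr[1],arr[3] → [5, 6, 8, 7, 8, 9, 5, 3, 5, 5, 9, 6]
j=4: arr[4]=8 > 6 → no swap
j=5: arr[5]=9 > 6 → no swap
j=6: arr[6]=5 ≤ 6 → i=2, swap arr[2],arr[6] → [5, 6, 5, 7, 8, 9, 8, 3, 5, 5, 9, 6]
j=7: arr[7]=3 ≤ 6 → i=3, swap arr[3],arr[7] → [5, 6, 5, 3, 8, 9, 8, 7, 5, 5, 9, 6]
j=8: arr[8]=5 ≤ 6 → i=4, swap arr[4],arr[8] → [5, 6, 5, 3, 5, 9, 8, 7, 8, 5, 9, 6]
j=9: arr[9]=5 ≤ 6 → i=5, swap arr[5],arr[9] → [5, 6, 5, 3, 5, 5, 8, 7, 8, 9, 9, 6]
j=10: arr[10]=9 > 6 → no swap
final swap arr[6],arr[11] → [5, 6, 5, 3, 5, 5, 6, 7, 8, 9, 9, 8]; return 6

[5, 6, 5, 3, 5, 5, 6, 7, 8, 9, 9, 8]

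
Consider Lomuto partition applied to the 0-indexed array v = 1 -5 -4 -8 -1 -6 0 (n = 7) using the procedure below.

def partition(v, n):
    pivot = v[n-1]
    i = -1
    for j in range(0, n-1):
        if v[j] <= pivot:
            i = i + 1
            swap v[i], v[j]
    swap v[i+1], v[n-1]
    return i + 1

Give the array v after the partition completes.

-5 -4 -8 -1 -6 0 1

pivot=0, i=-1
j=0: 1>0, skip
j=1: -5≤0, i=0, swap(0,1) ⇒ -5 1 -4 -8 -1 -6 0
j=2: -4≤0, i=1, swap(1,2) ⇒ -5 -4 1 -8 -1 -6 0
j=3: -8≤0, i=2, swap(2,3) ⇒ -5 -4 -8 1 -1 -6 0
j=4: -1≤0, i=3, swap(3,4) ⇒ -5 -4 -8 -1 1 -6 0
j=5: -6≤0, i=4, swap(4,5) ⇒ -5 -4 -8 -1 -6 1 0
swap(5,6) ⇒ -5 -4 -8 -1 -6 0 1; return 5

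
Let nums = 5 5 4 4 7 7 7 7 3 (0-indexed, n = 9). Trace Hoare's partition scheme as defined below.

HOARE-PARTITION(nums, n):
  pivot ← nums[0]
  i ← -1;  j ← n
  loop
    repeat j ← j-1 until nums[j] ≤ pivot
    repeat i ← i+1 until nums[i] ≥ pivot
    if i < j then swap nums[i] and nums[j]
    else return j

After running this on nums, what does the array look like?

pivot=5
j stops at 8 (3), i stops at 0 (5); swap ⇒ 3 5 4 4 7 7 7 7 5
j stops at 3 (4), i stops at 1 (5); swap ⇒ 3 4 4 5 7 7 7 7 5
j stops at 2, i stops at 3; i≥j ⇒ return 2. nums=3 4 4 5 7 7 7 7 5

3 4 4 5 7 7 7 7 5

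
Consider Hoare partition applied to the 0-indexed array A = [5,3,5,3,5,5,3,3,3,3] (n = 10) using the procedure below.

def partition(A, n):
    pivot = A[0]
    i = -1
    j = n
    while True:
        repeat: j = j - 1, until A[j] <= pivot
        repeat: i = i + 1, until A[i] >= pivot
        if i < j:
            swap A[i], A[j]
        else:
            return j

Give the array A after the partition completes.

pivot=5
j stops at 9 (3), i stops at 0 (5); swap ⇒ [3,3,5,3,5,5,3,3,3,5]
j stops at 8 (3), i stops at 2 (5); swap ⇒ [3,3,3,3,5,5,3,3,5,5]
j stops at 7 (3), i stops at 4 (5); swap ⇒ [3,3,3,3,3,5,3,5,5,5]
j stops at 6 (3), i stops at 5 (5); swap ⇒ [3,3,3,3,3,3,5,5,5,5]
j stops at 5, i stops at 6; i≥j ⇒ return 5. A=[3,3,3,3,3,3,5,5,5,5]

[3,3,3,3,3,3,5,5,5,5]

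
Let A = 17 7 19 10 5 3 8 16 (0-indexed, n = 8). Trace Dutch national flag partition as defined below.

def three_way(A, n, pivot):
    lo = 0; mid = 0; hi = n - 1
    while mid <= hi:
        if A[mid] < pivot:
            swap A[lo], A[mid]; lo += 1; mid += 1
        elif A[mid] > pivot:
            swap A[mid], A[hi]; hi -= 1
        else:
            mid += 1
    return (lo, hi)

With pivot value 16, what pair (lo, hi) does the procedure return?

(5, 5)

pivot = 16; lo=0, mid=0, hi=7
A[mid]=17>16: swap A[0],A[7]; hi=6 → 16 7 19 10 5 3 8 17
A[mid]=16=16: mid=1
A[mid]=7<16: swap A[0],A[1]; lo=1,mid=2 → 7 16 19 10 5 3 8 17
A[mid]=19>16: swap A[2],A[6]; hi=5 → 7 16 8 10 5 3 19 17
A[mid]=8<16: swap A[1],A[2]; lo=2,mid=3 → 7 8 16 10 5 3 19 17
A[mid]=10<16: swap A[2],A[3]; lo=3,mid=4 → 7 8 10 16 5 3 19 17
A[mid]=5<16: swap A[3],A[4]; lo=4,mid=5 → 7 8 10 5 16 3 19 17
A[mid]=3<16: swap A[4],A[5]; lo=5,mid=6 → 7 8 10 5 3 16 19 17
end: lo=5, hi=5; A = 7 8 10 5 3 16 19 17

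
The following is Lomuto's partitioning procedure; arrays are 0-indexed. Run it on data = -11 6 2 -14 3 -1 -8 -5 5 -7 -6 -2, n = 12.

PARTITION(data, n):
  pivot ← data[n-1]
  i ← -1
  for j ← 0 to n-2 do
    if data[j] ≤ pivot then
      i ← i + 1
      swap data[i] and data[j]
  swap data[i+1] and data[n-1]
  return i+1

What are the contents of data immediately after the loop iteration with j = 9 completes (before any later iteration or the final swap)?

pivot=-2, i=-1
j=0: -11≤-2, i=0, swap(0,0) ⇒ -11 6 2 -14 3 -1 -8 -5 5 -7 -6 -2
j=1: 6>-2, skip
j=2: 2>-2, skip
j=3: -14≤-2, i=1, swap(1,3) ⇒ -11 -14 2 6 3 -1 -8 -5 5 -7 -6 -2
j=4: 3>-2, skip
j=5: -1>-2, skip
j=6: -8≤-2, i=2, swap(2,6) ⇒ -11 -14 -8 6 3 -1 2 -5 5 -7 -6 -2
j=7: -5≤-2, i=3, swap(3,7) ⇒ -11 -14 -8 -5 3 -1 2 6 5 -7 -6 -2
j=8: 5>-2, skip
j=9: -7≤-2, i=4, swap(4,9) ⇒ -11 -14 -8 -5 -7 -1 2 6 5 3 -6 -2
(after j=9) data = -11 -14 -8 -5 -7 -1 2 6 5 3 -6 -2

-11 -14 -8 -5 -7 -1 2 6 5 3 -6 -2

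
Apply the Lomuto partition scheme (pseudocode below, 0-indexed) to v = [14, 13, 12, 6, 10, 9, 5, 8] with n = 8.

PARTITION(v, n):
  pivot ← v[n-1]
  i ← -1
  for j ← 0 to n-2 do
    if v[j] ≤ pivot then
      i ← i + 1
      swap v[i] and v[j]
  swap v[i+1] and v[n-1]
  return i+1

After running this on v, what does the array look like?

pivot = v[7] = 8; i = -1
j=0: v[0]=14 > 8 → no swap
j=1: v[1]=13 > 8 → no swap
j=2: v[2]=12 > 8 → no swap
j=3: v[3]=6 ≤ 8 → i=0, swap v[0],v[3] → [6, 13, 12, 14, 10, 9, 5, 8]
j=4: v[4]=10 > 8 → no swap
j=5: v[5]=9 > 8 → no swap
j=6: v[6]=5 ≤ 8 → i=1, swap v[1],v[6] → [6, 5, 12, 14, 10, 9, 13, 8]
final swap v[2],v[7] → [6, 5, 8, 14, 10, 9, 13, 12]; return 2

[6, 5, 8, 14, 10, 9, 13, 12]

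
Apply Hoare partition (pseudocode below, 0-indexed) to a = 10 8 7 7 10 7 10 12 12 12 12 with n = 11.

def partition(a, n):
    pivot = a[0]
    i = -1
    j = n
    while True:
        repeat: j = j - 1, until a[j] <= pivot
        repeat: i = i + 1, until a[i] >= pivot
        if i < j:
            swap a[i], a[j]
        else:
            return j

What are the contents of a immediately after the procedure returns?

pivot=10
j stops at 6 (10), i stops at 0 (10); swap ⇒ 10 8 7 7 10 7 10 12 12 12 12
j stops at 5 (7), i stops at 4 (10); swap ⇒ 10 8 7 7 7 10 10 12 12 12 12
j stops at 4, i stops at 5; i≥j ⇒ return 4. a=10 8 7 7 7 10 10 12 12 12 12

10 8 7 7 7 10 10 12 12 12 12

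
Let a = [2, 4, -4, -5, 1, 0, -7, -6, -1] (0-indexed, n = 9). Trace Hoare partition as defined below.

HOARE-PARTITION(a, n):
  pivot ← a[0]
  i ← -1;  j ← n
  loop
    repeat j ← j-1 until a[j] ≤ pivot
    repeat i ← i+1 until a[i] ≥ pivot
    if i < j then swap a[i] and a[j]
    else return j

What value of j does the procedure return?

pivot=2
j stops at 8 (-1), i stops at 0 (2); swap ⇒ [-1, 4, -4, -5, 1, 0, -7, -6, 2]
j stops at 7 (-6), i stops at 1 (4); swap ⇒ [-1, -6, -4, -5, 1, 0, -7, 4, 2]
j stops at 6, i stops at 7; i≥j ⇒ return 6. a=[-1, -6, -4, -5, 1, 0, -7, 4, 2]

6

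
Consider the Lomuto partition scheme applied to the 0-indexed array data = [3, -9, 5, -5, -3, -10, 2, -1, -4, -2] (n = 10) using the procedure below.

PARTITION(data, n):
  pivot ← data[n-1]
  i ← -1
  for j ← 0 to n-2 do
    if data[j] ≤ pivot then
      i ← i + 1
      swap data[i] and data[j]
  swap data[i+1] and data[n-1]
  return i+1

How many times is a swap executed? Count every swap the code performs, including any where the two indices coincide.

pivot = data[9] = -2; i = -1
j=0: data[0]=3 > -2 → no swap
j=1: data[1]=-9 ≤ -2 → i=0, swap data[0],data[1] → [-9, 3, 5, -5, -3, -10, 2, -1, -4, -2]
j=2: data[2]=5 > -2 → no swap
j=3: data[3]=-5 ≤ -2 → i=1, swap data[1],data[3] → [-9, -5, 5, 3, -3, -10, 2, -1, -4, -2]
j=4: data[4]=-3 ≤ -2 → i=2, swap data[2],data[4] → [-9, -5, -3, 3, 5, -10, 2, -1, -4, -2]
j=5: data[5]=-10 ≤ -2 → i=3, swap data[3],data[5] → [-9, -5, -3, -10, 5, 3, 2, -1, -4, -2]
j=6: data[6]=2 > -2 → no swap
j=7: data[7]=-1 > -2 → no swap
j=8: data[8]=-4 ≤ -2 → i=4, swap data[4],data[8] → [-9, -5, -3, -10, -4, 3, 2, -1, 5, -2]
final swap data[5],data[9] → [-9, -5, -3, -10, -4, -2, 2, -1, 5, 3]; return 5

6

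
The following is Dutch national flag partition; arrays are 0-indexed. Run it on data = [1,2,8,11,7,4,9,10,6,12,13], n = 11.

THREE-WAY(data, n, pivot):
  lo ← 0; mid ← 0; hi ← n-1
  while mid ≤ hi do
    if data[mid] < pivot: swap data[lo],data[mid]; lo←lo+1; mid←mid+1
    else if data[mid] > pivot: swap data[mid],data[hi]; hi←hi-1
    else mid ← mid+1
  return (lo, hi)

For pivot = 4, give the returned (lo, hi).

(2, 2)

pivot = 4; lo=0, mid=0, hi=10
data[mid]=1<4: swap data[0],data[0]; lo=1,mid=1 → [1,2,8,11,7,4,9,10,6,12,13]
data[mid]=2<4: swap data[1],data[1]; lo=2,mid=2 → [1,2,8,11,7,4,9,10,6,12,13]
data[mid]=8>4: swap data[2],data[10]; hi=9 → [1,2,13,11,7,4,9,10,6,12,8]
data[mid]=13>4: swap data[2],data[9]; hi=8 → [1,2,12,11,7,4,9,10,6,13,8]
data[mid]=12>4: swap data[2],data[8]; hi=7 → [1,2,6,11,7,4,9,10,12,13,8]
data[mid]=6>4: swap data[2],data[7]; hi=6 → [1,2,10,11,7,4,9,6,12,13,8]
data[mid]=10>4: swap data[2],data[6]; hi=5 → [1,2,9,11,7,4,10,6,12,13,8]
data[mid]=9>4: swap data[2],data[5]; hi=4 → [1,2,4,11,7,9,10,6,12,13,8]
data[mid]=4=4: mid=3
data[mid]=11>4: swap data[3],data[4]; hi=3 → [1,2,4,7,11,9,10,6,12,13,8]
data[mid]=7>4: swap data[3],data[3]; hi=2 → [1,2,4,7,11,9,10,6,12,13,8]
end: lo=2, hi=2; data = [1,2,4,7,11,9,10,6,12,13,8]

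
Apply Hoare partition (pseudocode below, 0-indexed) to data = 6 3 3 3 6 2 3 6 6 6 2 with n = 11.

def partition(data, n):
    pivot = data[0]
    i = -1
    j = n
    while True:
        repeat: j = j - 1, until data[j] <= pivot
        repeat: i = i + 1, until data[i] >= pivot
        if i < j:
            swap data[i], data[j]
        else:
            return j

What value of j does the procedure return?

7

pivot=6
j stops at 10 (2), i stops at 0 (6); swap ⇒ 2 3 3 3 6 2 3 6 6 6 6
j stops at 9 (6), i stops at 4 (6); swap ⇒ 2 3 3 3 6 2 3 6 6 6 6
j stops at 8 (6), i stops at 7 (6); swap ⇒ 2 3 3 3 6 2 3 6 6 6 6
j stops at 7, i stops at 8; i≥j ⇒ return 7. data=2 3 3 3 6 2 3 6 6 6 6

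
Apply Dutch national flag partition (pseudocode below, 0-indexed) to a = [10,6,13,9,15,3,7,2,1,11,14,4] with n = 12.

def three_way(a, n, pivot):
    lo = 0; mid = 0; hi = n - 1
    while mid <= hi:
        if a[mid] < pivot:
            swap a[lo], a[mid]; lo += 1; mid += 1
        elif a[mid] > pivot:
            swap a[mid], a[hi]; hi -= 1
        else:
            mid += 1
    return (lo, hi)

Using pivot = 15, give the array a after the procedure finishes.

[10,6,13,9,3,7,2,1,11,14,4,15]

pivot = 15; lo=0, mid=0, hi=11
a[mid]=10<15: swap a[0],a[0]; lo=1,mid=1 → [10,6,13,9,15,3,7,2,1,11,14,4]
a[mid]=6<15: swap a[1],a[1]; lo=2,mid=2 → [10,6,13,9,15,3,7,2,1,11,14,4]
a[mid]=13<15: swap a[2],a[2]; lo=3,mid=3 → [10,6,13,9,15,3,7,2,1,11,14,4]
a[mid]=9<15: swap a[3],a[3]; lo=4,mid=4 → [10,6,13,9,15,3,7,2,1,11,14,4]
a[mid]=15=15: mid=5
a[mid]=3<15: swap a[4],a[5]; lo=5,mid=6 → [10,6,13,9,3,15,7,2,1,11,14,4]
a[mid]=7<15: swap a[5],a[6]; lo=6,mid=7 → [10,6,13,9,3,7,15,2,1,11,14,4]
a[mid]=2<15: swap a[6],a[7]; lo=7,mid=8 → [10,6,13,9,3,7,2,15,1,11,14,4]
a[mid]=1<15: swap a[7],a[8]; lo=8,mid=9 → [10,6,13,9,3,7,2,1,15,11,14,4]
a[mid]=11<15: swap a[8],a[9]; lo=9,mid=10 → [10,6,13,9,3,7,2,1,11,15,14,4]
a[mid]=14<15: swap a[9],a[10]; lo=10,mid=11 → [10,6,13,9,3,7,2,1,11,14,15,4]
a[mid]=4<15: swap a[10],a[11]; lo=11,mid=12 → [10,6,13,9,3,7,2,1,11,14,4,15]
end: lo=11, hi=11; a = [10,6,13,9,3,7,2,1,11,14,4,15]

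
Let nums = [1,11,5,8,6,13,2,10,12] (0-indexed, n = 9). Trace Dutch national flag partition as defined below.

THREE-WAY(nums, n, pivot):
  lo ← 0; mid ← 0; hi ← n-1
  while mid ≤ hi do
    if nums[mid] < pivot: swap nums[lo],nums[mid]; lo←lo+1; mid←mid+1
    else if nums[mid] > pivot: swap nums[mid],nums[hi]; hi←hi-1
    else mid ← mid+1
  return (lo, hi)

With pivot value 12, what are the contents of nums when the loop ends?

[1,11,5,8,6,2,10,12,13]

pivot = 12; lo=0, mid=0, hi=8
nums[mid]=1<12: swap nums[0],nums[0]; lo=1,mid=1 → [1,11,5,8,6,13,2,10,12]
nums[mid]=11<12: swap nums[1],nums[1]; lo=2,mid=2 → [1,11,5,8,6,13,2,10,12]
nums[mid]=5<12: swap nums[2],nums[2]; lo=3,mid=3 → [1,11,5,8,6,13,2,10,12]
nums[mid]=8<12: swap nums[3],nums[3]; lo=4,mid=4 → [1,11,5,8,6,13,2,10,12]
nums[mid]=6<12: swap nums[4],nums[4]; lo=5,mid=5 → [1,11,5,8,6,13,2,10,12]
nums[mid]=13>12: swap nums[5],nums[8]; hi=7 → [1,11,5,8,6,12,2,10,13]
nums[mid]=12=12: mid=6
nums[mid]=2<12: swap nums[5],nums[6]; lo=6,mid=7 → [1,11,5,8,6,2,12,10,13]
nums[mid]=10<12: swap nums[6],nums[7]; lo=7,mid=8 → [1,11,5,8,6,2,10,12,13]
end: lo=7, hi=7; nums = [1,11,5,8,6,2,10,12,13]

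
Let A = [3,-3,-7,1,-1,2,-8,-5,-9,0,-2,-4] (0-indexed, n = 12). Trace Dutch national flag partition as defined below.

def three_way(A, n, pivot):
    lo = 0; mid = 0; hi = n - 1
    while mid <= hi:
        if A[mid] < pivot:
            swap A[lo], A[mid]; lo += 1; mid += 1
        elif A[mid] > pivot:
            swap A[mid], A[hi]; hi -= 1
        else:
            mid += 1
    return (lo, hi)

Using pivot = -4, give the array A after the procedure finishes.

[-9,-7,-5,-8,-4,2,-1,1,0,-2,-3,3]

lo=0 mid=0 hi=11
3>-4: swap(0,11), hi=10 ⇒ [-4,-3,-7,1,-1,2,-8,-5,-9,0,-2,3]
-4=-4: mid=1
-3>-4: swap(1,10), hi=9 ⇒ [-4,-2,-7,1,-1,2,-8,-5,-9,0,-3,3]
-2>-4: swap(1,9), hi=8 ⇒ [-4,0,-7,1,-1,2,-8,-5,-9,-2,-3,3]
0>-4: swap(1,8), hi=7 ⇒ [-4,-9,-7,1,-1,2,-8,-5,0,-2,-3,3]
-9<-4: swap(0,1), lo=1 mid=2 ⇒ [-9,-4,-7,1,-1,2,-8,-5,0,-2,-3,3]
-7<-4: swap(1,2), lo=2 mid=3 ⇒ [-9,-7,-4,1,-1,2,-8,-5,0,-2,-3,3]
1>-4: swap(3,7), hi=6 ⇒ [-9,-7,-4,-5,-1,2,-8,1,0,-2,-3,3]
-5<-4: swap(2,3), lo=3 mid=4 ⇒ [-9,-7,-5,-4,-1,2,-8,1,0,-2,-3,3]
-1>-4: swap(4,6), hi=5 ⇒ [-9,-7,-5,-4,-8,2,-1,1,0,-2,-3,3]
-8<-4: swap(3,4), lo=4 mid=5 ⇒ [-9,-7,-5,-8,-4,2,-1,1,0,-2,-3,3]
2>-4: swap(5,5), hi=4 ⇒ [-9,-7,-5,-8,-4,2,-1,1,0,-2,-3,3]
done. lo=4 hi=4; A=[-9,-7,-5,-8,-4,2,-1,1,0,-2,-3,3]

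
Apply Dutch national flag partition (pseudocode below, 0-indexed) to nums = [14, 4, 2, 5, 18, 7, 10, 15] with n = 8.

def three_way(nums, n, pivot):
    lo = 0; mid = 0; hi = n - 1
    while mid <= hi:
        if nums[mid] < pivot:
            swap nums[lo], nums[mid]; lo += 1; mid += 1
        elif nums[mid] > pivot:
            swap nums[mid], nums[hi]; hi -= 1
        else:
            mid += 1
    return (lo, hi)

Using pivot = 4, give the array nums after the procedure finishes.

pivot = 4; lo=0, mid=0, hi=7
nums[mid]=14>4: swap nums[0],nums[7]; hi=6 → [15, 4, 2, 5, 18, 7, 10, 14]
nums[mid]=15>4: swap nums[0],nums[6]; hi=5 → [10, 4, 2, 5, 18, 7, 15, 14]
nums[mid]=10>4: swap nums[0],nums[5]; hi=4 → [7, 4, 2, 5, 18, 10, 15, 14]
nums[mid]=7>4: swap nums[0],nums[4]; hi=3 → [18, 4, 2, 5, 7, 10, 15, 14]
nums[mid]=18>4: swap nums[0],nums[3]; hi=2 → [5, 4, 2, 18, 7, 10, 15, 14]
nums[mid]=5>4: swap nums[0],nums[2]; hi=1 → [2, 4, 5, 18, 7, 10, 15, 14]
nums[mid]=2<4: swap nums[0],nums[0]; lo=1,mid=1 → [2, 4, 5, 18, 7, 10, 15, 14]
nums[mid]=4=4: mid=2
end: lo=1, hi=1; nums = [2, 4, 5, 18, 7, 10, 15, 14]

[2, 4, 5, 18, 7, 10, 15, 14]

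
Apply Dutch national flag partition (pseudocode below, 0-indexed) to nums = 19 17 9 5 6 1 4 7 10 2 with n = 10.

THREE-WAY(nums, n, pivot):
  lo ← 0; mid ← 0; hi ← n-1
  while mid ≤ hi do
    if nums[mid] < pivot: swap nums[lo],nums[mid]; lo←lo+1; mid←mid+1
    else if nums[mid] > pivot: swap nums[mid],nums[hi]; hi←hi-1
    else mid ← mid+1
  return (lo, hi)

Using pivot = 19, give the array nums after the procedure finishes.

17 9 5 6 1 4 7 10 2 19

pivot = 19; lo=0, mid=0, hi=9
nums[mid]=19=19: mid=1
nums[mid]=17<19: swap nums[0],nums[1]; lo=1,mid=2 → 17 19 9 5 6 1 4 7 10 2
nums[mid]=9<19: swap nums[1],nums[2]; lo=2,mid=3 → 17 9 19 5 6 1 4 7 10 2
nums[mid]=5<19: swap nums[2],nums[3]; lo=3,mid=4 → 17 9 5 19 6 1 4 7 10 2
nums[mid]=6<19: swap nums[3],nums[4]; lo=4,mid=5 → 17 9 5 6 19 1 4 7 10 2
nums[mid]=1<19: swap nums[4],nums[5]; lo=5,mid=6 → 17 9 5 6 1 19 4 7 10 2
nums[mid]=4<19: swap nums[5],nums[6]; lo=6,mid=7 → 17 9 5 6 1 4 19 7 10 2
nums[mid]=7<19: swap nums[6],nums[7]; lo=7,mid=8 → 17 9 5 6 1 4 7 19 10 2
nums[mid]=10<19: swap nums[7],nums[8]; lo=8,mid=9 → 17 9 5 6 1 4 7 10 19 2
nums[mid]=2<19: swap nums[8],nums[9]; lo=9,mid=10 → 17 9 5 6 1 4 7 10 2 19
end: lo=9, hi=9; nums = 17 9 5 6 1 4 7 10 2 19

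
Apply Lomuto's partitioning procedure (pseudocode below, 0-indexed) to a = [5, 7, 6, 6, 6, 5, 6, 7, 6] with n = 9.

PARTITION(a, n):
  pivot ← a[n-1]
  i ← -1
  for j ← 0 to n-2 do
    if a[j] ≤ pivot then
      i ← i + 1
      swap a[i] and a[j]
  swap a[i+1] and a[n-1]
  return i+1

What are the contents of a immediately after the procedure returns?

[5, 6, 6, 6, 5, 6, 6, 7, 7]

pivot=6, i=-1
j=0: 5≤6, i=0, swap(0,0) ⇒ [5, 7, 6, 6, 6, 5, 6, 7, 6]
j=1: 7>6, skip
j=2: 6≤6, i=1, swap(1,2) ⇒ [5, 6, 7, 6, 6, 5, 6, 7, 6]
j=3: 6≤6, i=2, swap(2,3) ⇒ [5, 6, 6, 7, 6, 5, 6, 7, 6]
j=4: 6≤6, i=3, swap(3,4) ⇒ [5, 6, 6, 6, 7, 5, 6, 7, 6]
j=5: 5≤6, i=4, swap(4,5) ⇒ [5, 6, 6, 6, 5, 7, 6, 7, 6]
j=6: 6≤6, i=5, swap(5,6) ⇒ [5, 6, 6, 6, 5, 6, 7, 7, 6]
j=7: 7>6, skip
swap(6,8) ⇒ [5, 6, 6, 6, 5, 6, 6, 7, 7]; return 6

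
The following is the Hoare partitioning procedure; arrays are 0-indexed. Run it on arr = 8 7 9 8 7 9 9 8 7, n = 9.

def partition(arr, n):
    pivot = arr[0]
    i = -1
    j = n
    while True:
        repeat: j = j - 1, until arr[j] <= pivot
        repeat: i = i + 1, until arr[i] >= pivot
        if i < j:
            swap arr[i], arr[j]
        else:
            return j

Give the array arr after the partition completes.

7 7 8 7 8 9 9 9 8

pivot=8
j stops at 8 (7), i stops at 0 (8); swap ⇒ 7 7 9 8 7 9 9 8 8
j stops at 7 (8), i stops at 2 (9); swap ⇒ 7 7 8 8 7 9 9 9 8
j stops at 4 (7), i stops at 3 (8); swap ⇒ 7 7 8 7 8 9 9 9 8
j stops at 3, i stops at 4; i≥j ⇒ return 3. arr=7 7 8 7 8 9 9 9 8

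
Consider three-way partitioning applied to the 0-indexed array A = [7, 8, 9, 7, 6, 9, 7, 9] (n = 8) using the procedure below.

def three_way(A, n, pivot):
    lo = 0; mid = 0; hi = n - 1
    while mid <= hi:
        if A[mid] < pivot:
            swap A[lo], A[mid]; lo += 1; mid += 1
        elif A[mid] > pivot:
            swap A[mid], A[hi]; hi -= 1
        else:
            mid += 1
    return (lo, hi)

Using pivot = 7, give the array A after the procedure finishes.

pivot = 7; lo=0, mid=0, hi=7
A[mid]=7=7: mid=1
A[mid]=8>7: swap A[1],A[7]; hi=6 → [7, 9, 9, 7, 6, 9, 7, 8]
A[mid]=9>7: swap A[1],A[6]; hi=5 → [7, 7, 9, 7, 6, 9, 9, 8]
A[mid]=7=7: mid=2
A[mid]=9>7: swap A[2],A[5]; hi=4 → [7, 7, 9, 7, 6, 9, 9, 8]
A[mid]=9>7: swap A[2],A[4]; hi=3 → [7, 7, 6, 7, 9, 9, 9, 8]
A[mid]=6<7: swap A[0],A[2]; lo=1,mid=3 → [6, 7, 7, 7, 9, 9, 9, 8]
A[mid]=7=7: mid=4
end: lo=1, hi=3; A = [6, 7, 7, 7, 9, 9, 9, 8]

[6, 7, 7, 7, 9, 9, 9, 8]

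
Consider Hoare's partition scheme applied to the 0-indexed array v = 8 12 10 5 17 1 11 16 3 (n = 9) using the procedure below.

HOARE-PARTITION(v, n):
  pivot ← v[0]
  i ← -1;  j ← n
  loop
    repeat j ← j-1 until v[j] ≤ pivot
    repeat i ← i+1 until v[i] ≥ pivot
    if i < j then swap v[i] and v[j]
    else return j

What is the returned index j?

2

pivot = v[0] = 8; i = -1, j = 9
j→8 (v[8]=3≤8), i→0 (v[0]=8≥8); i<j, swap → 3 12 10 5 17 1 11 16 8
j→5 (v[5]=1≤8), i→1 (v[1]=12≥8); i<j, swap → 3 1 10 5 17 12 11 16 8
j→3 (v[3]=5≤8), i→2 (v[2]=10≥8); i<j, swap → 3 1 5 10 17 12 11 16 8
j→2, i→3; i≥j, return j=2. v = 3 1 5 10 17 12 11 16 8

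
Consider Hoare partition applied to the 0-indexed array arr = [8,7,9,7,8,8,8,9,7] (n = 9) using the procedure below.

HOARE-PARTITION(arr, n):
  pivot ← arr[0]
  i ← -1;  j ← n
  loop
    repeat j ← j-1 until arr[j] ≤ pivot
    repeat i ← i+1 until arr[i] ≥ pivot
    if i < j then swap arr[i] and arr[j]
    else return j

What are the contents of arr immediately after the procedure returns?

[7,7,8,7,8,8,9,9,8]

pivot = arr[0] = 8; i = -1, j = 9
j→8 (arr[8]=7≤8), i→0 (arr[0]=8≥8); i<j, swap → [7,7,9,7,8,8,8,9,8]
j→6 (arr[6]=8≤8), i→2 (arr[2]=9≥8); i<j, swap → [7,7,8,7,8,8,9,9,8]
j→5 (arr[5]=8≤8), i→4 (arr[4]=8≥8); i<j, swap → [7,7,8,7,8,8,9,9,8]
j→4, i→5; i≥j, return j=4. arr = [7,7,8,7,8,8,9,9,8]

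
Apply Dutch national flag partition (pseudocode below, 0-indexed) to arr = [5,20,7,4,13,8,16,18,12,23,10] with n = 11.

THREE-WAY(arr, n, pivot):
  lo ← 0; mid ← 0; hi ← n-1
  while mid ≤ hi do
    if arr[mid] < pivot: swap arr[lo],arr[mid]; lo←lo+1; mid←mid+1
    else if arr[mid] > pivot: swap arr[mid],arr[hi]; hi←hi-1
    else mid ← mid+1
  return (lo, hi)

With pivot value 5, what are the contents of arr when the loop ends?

pivot = 5; lo=0, mid=0, hi=10
arr[mid]=5=5: mid=1
arr[mid]=20>5: swap arr[1],arr[10]; hi=9 → [5,10,7,4,13,8,16,18,12,23,20]
arr[mid]=10>5: swap arr[1],arr[9]; hi=8 → [5,23,7,4,13,8,16,18,12,10,20]
arr[mid]=23>5: swap arr[1],arr[8]; hi=7 → [5,12,7,4,13,8,16,18,23,10,20]
arr[mid]=12>5: swap arr[1],arr[7]; hi=6 → [5,18,7,4,13,8,16,12,23,10,20]
arr[mid]=18>5: swap arr[1],arr[6]; hi=5 → [5,16,7,4,13,8,18,12,23,10,20]
arr[mid]=16>5: swap arr[1],arr[5]; hi=4 → [5,8,7,4,13,16,18,12,23,10,20]
arr[mid]=8>5: swap arr[1],arr[4]; hi=3 → [5,13,7,4,8,16,18,12,23,10,20]
arr[mid]=13>5: swap arr[1],arr[3]; hi=2 → [5,4,7,13,8,16,18,12,23,10,20]
arr[mid]=4<5: swap arr[0],arr[1]; lo=1,mid=2 → [4,5,7,13,8,16,18,12,23,10,20]
arr[mid]=7>5: swap arr[2],arr[2]; hi=1 → [4,5,7,13,8,16,18,12,23,10,20]
end: lo=1, hi=1; arr = [4,5,7,13,8,16,18,12,23,10,20]

[4,5,7,13,8,16,18,12,23,10,20]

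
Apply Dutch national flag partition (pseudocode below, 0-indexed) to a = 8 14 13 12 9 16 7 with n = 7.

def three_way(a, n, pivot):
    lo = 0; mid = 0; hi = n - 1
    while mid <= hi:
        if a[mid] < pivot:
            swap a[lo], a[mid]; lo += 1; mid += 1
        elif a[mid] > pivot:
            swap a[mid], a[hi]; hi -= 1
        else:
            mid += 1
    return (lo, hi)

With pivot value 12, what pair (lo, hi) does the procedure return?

lo=0 mid=0 hi=6
8<12: swap(0,0), lo=1 mid=1 ⇒ 8 14 13 12 9 16 7
14>12: swap(1,6), hi=5 ⇒ 8 7 13 12 9 16 14
7<12: swap(1,1), lo=2 mid=2 ⇒ 8 7 13 12 9 16 14
13>12: swap(2,5), hi=4 ⇒ 8 7 16 12 9 13 14
16>12: swap(2,4), hi=3 ⇒ 8 7 9 12 16 13 14
9<12: swap(2,2), lo=3 mid=3 ⇒ 8 7 9 12 16 13 14
12=12: mid=4
done. lo=3 hi=3; a=8 7 9 12 16 13 14

(3, 3)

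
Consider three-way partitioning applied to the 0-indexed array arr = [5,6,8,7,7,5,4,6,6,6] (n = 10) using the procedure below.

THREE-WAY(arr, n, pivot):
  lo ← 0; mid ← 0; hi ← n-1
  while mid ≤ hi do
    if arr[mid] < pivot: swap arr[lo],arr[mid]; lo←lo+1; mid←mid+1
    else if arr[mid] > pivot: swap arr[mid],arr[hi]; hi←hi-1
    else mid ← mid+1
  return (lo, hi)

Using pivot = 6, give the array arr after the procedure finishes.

[5,5,4,6,6,6,6,7,7,8]

lo=0 mid=0 hi=9
5<6: swap(0,0), lo=1 mid=1 ⇒ [5,6,8,7,7,5,4,6,6,6]
6=6: mid=2
8>6: swap(2,9), hi=8 ⇒ [5,6,6,7,7,5,4,6,6,8]
6=6: mid=3
7>6: swap(3,8), hi=7 ⇒ [5,6,6,6,7,5,4,6,7,8]
6=6: mid=4
7>6: swap(4,7), hi=6 ⇒ [5,6,6,6,6,5,4,7,7,8]
6=6: mid=5
5<6: swap(1,5), lo=2 mid=6 ⇒ [5,5,6,6,6,6,4,7,7,8]
4<6: swap(2,6), lo=3 mid=7 ⇒ [5,5,4,6,6,6,6,7,7,8]
done. lo=3 hi=6; arr=[5,5,4,6,6,6,6,7,7,8]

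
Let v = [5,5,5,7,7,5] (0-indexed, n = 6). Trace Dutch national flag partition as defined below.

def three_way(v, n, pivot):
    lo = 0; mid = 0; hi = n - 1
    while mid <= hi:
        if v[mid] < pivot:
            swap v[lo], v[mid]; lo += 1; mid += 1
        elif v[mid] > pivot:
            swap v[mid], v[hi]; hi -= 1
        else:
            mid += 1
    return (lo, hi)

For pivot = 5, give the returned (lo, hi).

lo=0 mid=0 hi=5
5=5: mid=1
5=5: mid=2
5=5: mid=3
7>5: swap(3,5), hi=4 ⇒ [5,5,5,5,7,7]
5=5: mid=4
7>5: swap(4,4), hi=3 ⇒ [5,5,5,5,7,7]
done. lo=0 hi=3; v=[5,5,5,5,7,7]

(0, 3)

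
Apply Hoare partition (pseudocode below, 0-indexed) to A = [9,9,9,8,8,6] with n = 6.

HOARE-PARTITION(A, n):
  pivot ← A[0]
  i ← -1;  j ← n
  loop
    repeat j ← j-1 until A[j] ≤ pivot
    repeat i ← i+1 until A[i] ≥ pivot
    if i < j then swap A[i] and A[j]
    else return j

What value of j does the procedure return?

pivot=9
j stops at 5 (6), i stops at 0 (9); swap ⇒ [6,9,9,8,8,9]
j stops at 4 (8), i stops at 1 (9); swap ⇒ [6,8,9,8,9,9]
j stops at 3 (8), i stops at 2 (9); swap ⇒ [6,8,8,9,9,9]
j stops at 2, i stops at 3; i≥j ⇒ return 2. A=[6,8,8,9,9,9]

2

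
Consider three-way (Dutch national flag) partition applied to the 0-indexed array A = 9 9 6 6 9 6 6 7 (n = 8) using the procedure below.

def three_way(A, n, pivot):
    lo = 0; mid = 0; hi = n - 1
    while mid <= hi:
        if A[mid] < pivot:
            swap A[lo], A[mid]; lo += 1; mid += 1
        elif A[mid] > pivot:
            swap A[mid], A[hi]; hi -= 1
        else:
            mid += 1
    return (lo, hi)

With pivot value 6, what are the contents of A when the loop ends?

6 6 6 6 9 9 7 9

lo=0 mid=0 hi=7
9>6: swap(0,7), hi=6 ⇒ 7 9 6 6 9 6 6 9
7>6: swap(0,6), hi=5 ⇒ 6 9 6 6 9 6 7 9
6=6: mid=1
9>6: swap(1,5), hi=4 ⇒ 6 6 6 6 9 9 7 9
6=6: mid=2
6=6: mid=3
6=6: mid=4
9>6: swap(4,4), hi=3 ⇒ 6 6 6 6 9 9 7 9
done. lo=0 hi=3; A=6 6 6 6 9 9 7 9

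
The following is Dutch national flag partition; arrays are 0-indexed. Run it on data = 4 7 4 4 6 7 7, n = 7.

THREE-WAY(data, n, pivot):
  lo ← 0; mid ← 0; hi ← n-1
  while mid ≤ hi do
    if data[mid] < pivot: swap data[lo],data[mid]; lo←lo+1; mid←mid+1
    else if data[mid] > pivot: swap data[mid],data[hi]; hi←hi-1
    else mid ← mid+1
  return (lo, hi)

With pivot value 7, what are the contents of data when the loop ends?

4 4 4 6 7 7 7

pivot = 7; lo=0, mid=0, hi=6
data[mid]=4<7: swap data[0],data[0]; lo=1,mid=1 → 4 7 4 4 6 7 7
data[mid]=7=7: mid=2
data[mid]=4<7: swap data[1],data[2]; lo=2,mid=3 → 4 4 7 4 6 7 7
data[mid]=4<7: swap data[2],data[3]; lo=3,mid=4 → 4 4 4 7 6 7 7
data[mid]=6<7: swap data[3],data[4]; lo=4,mid=5 → 4 4 4 6 7 7 7
data[mid]=7=7: mid=6
data[mid]=7=7: mid=7
end: lo=4, hi=6; data = 4 4 4 6 7 7 7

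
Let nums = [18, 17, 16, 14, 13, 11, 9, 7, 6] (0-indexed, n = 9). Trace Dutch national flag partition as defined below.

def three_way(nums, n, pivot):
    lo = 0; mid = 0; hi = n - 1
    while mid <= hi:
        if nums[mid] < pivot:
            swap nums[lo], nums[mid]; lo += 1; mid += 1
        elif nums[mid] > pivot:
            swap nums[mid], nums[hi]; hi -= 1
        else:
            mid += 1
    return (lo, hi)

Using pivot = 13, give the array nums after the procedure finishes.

[6, 7, 9, 11, 13, 14, 16, 17, 18]

pivot = 13; lo=0, mid=0, hi=8
nums[mid]=18>13: swap nums[0],nums[8]; hi=7 → [6, 17, 16, 14, 13, 11, 9, 7, 18]
nums[mid]=6<13: swap nums[0],nums[0]; lo=1,mid=1 → [6, 17, 16, 14, 13, 11, 9, 7, 18]
nums[mid]=17>13: swap nums[1],nums[7]; hi=6 → [6, 7, 16, 14, 13, 11, 9, 17, 18]
nums[mid]=7<13: swap nums[1],nums[1]; lo=2,mid=2 → [6, 7, 16, 14, 13, 11, 9, 17, 18]
nums[mid]=16>13: swap nums[2],nums[6]; hi=5 → [6, 7, 9, 14, 13, 11, 16, 17, 18]
nums[mid]=9<13: swap nums[2],nums[2]; lo=3,mid=3 → [6, 7, 9, 14, 13, 11, 16, 17, 18]
nums[mid]=14>13: swap nums[3],nums[5]; hi=4 → [6, 7, 9, 11, 13, 14, 16, 17, 18]
nums[mid]=11<13: swap nums[3],nums[3]; lo=4,mid=4 → [6, 7, 9, 11, 13, 14, 16, 17, 18]
nums[mid]=13=13: mid=5
end: lo=4, hi=4; nums = [6, 7, 9, 11, 13, 14, 16, 17, 18]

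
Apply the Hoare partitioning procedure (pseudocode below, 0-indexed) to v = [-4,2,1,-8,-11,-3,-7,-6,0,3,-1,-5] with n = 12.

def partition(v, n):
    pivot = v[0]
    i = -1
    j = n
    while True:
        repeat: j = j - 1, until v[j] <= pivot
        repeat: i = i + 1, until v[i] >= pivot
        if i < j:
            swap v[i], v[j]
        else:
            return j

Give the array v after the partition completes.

[-5,-6,-7,-8,-11,-3,1,2,0,3,-1,-4]

pivot = v[0] = -4; i = -1, j = 12
j→11 (v[11]=-5≤-4), i→0 (v[0]=-4≥-4); i<j, swap → [-5,2,1,-8,-11,-3,-7,-6,0,3,-1,-4]
j→7 (v[7]=-6≤-4), i→1 (v[1]=2≥-4); i<j, swap → [-5,-6,1,-8,-11,-3,-7,2,0,3,-1,-4]
j→6 (v[6]=-7≤-4), i→2 (v[2]=1≥-4); i<j, swap → [-5,-6,-7,-8,-11,-3,1,2,0,3,-1,-4]
j→4, i→5; i≥j, return j=4. v = [-5,-6,-7,-8,-11,-3,1,2,0,3,-1,-4]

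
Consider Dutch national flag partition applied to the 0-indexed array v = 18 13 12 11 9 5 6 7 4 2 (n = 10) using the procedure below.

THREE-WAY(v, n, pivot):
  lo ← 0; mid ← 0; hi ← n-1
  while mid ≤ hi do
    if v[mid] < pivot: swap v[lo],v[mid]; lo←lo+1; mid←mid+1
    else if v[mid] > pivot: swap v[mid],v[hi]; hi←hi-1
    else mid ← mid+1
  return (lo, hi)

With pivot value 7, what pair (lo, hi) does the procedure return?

(4, 4)

pivot = 7; lo=0, mid=0, hi=9
v[mid]=18>7: swap v[0],v[9]; hi=8 → 2 13 12 11 9 5 6 7 4 18
v[mid]=2<7: swap v[0],v[0]; lo=1,mid=1 → 2 13 12 11 9 5 6 7 4 18
v[mid]=13>7: swap v[1],v[8]; hi=7 → 2 4 12 11 9 5 6 7 13 18
v[mid]=4<7: swap v[1],v[1]; lo=2,mid=2 → 2 4 12 11 9 5 6 7 13 18
v[mid]=12>7: swap v[2],v[7]; hi=6 → 2 4 7 11 9 5 6 12 13 18
v[mid]=7=7: mid=3
v[mid]=11>7: swap v[3],v[6]; hi=5 → 2 4 7 6 9 5 11 12 13 18
v[mid]=6<7: swap v[2],v[3]; lo=3,mid=4 → 2 4 6 7 9 5 11 12 13 18
v[mid]=9>7: swap v[4],v[5]; hi=4 → 2 4 6 7 5 9 11 12 13 18
v[mid]=5<7: swap v[3],v[4]; lo=4,mid=5 → 2 4 6 5 7 9 11 12 13 18
end: lo=4, hi=4; v = 2 4 6 5 7 9 11 12 13 18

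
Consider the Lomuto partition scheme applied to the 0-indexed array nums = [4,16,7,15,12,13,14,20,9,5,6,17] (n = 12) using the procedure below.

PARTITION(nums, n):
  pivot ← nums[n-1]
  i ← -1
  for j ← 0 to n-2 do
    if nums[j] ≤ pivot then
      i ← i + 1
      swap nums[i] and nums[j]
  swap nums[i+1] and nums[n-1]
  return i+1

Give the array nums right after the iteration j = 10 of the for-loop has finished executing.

[4,16,7,15,12,13,14,9,5,6,20,17]

pivot=17, i=-1
j=0: 4≤17, i=0, swap(0,0) ⇒ [4,16,7,15,12,13,14,20,9,5,6,17]
j=1: 16≤17, i=1, swap(1,1) ⇒ [4,16,7,15,12,13,14,20,9,5,6,17]
j=2: 7≤17, i=2, swap(2,2) ⇒ [4,16,7,15,12,13,14,20,9,5,6,17]
j=3: 15≤17, i=3, swap(3,3) ⇒ [4,16,7,15,12,13,14,20,9,5,6,17]
j=4: 12≤17, i=4, swap(4,4) ⇒ [4,16,7,15,12,13,14,20,9,5,6,17]
j=5: 13≤17, i=5, swap(5,5) ⇒ [4,16,7,15,12,13,14,20,9,5,6,17]
j=6: 14≤17, i=6, swap(6,6) ⇒ [4,16,7,15,12,13,14,20,9,5,6,17]
j=7: 20>17, skip
j=8: 9≤17, i=7, swap(7,8) ⇒ [4,16,7,15,12,13,14,9,20,5,6,17]
j=9: 5≤17, i=8, swap(8,9) ⇒ [4,16,7,15,12,13,14,9,5,20,6,17]
j=10: 6≤17, i=9, swap(9,10) ⇒ [4,16,7,15,12,13,14,9,5,6,20,17]
(after j=10) nums = [4,16,7,15,12,13,14,9,5,6,20,17]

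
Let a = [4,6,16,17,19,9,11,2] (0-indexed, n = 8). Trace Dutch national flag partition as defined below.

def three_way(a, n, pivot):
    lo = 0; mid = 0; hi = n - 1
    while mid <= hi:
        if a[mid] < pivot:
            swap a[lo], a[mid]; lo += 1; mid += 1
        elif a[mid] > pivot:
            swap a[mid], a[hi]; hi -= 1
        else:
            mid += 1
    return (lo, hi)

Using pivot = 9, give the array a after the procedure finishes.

[4,6,2,9,19,11,17,16]

lo=0 mid=0 hi=7
4<9: swap(0,0), lo=1 mid=1 ⇒ [4,6,16,17,19,9,11,2]
6<9: swap(1,1), lo=2 mid=2 ⇒ [4,6,16,17,19,9,11,2]
16>9: swap(2,7), hi=6 ⇒ [4,6,2,17,19,9,11,16]
2<9: swap(2,2), lo=3 mid=3 ⇒ [4,6,2,17,19,9,11,16]
17>9: swap(3,6), hi=5 ⇒ [4,6,2,11,19,9,17,16]
11>9: swap(3,5), hi=4 ⇒ [4,6,2,9,19,11,17,16]
9=9: mid=4
19>9: swap(4,4), hi=3 ⇒ [4,6,2,9,19,11,17,16]
done. lo=3 hi=3; a=[4,6,2,9,19,11,17,16]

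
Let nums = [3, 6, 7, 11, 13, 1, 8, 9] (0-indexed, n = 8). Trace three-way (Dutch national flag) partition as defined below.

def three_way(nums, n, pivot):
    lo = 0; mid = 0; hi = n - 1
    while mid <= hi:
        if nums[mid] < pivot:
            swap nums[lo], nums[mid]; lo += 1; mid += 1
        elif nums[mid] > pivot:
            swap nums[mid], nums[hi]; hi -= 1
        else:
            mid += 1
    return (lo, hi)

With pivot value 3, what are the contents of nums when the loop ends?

[1, 3, 11, 13, 7, 8, 9, 6]

lo=0 mid=0 hi=7
3=3: mid=1
6>3: swap(1,7), hi=6 ⇒ [3, 9, 7, 11, 13, 1, 8, 6]
9>3: swap(1,6), hi=5 ⇒ [3, 8, 7, 11, 13, 1, 9, 6]
8>3: swap(1,5), hi=4 ⇒ [3, 1, 7, 11, 13, 8, 9, 6]
1<3: swap(0,1), lo=1 mid=2 ⇒ [1, 3, 7, 11, 13, 8, 9, 6]
7>3: swap(2,4), hi=3 ⇒ [1, 3, 13, 11, 7, 8, 9, 6]
13>3: swap(2,3), hi=2 ⇒ [1, 3, 11, 13, 7, 8, 9, 6]
11>3: swap(2,2), hi=1 ⇒ [1, 3, 11, 13, 7, 8, 9, 6]
done. lo=1 hi=1; nums=[1, 3, 11, 13, 7, 8, 9, 6]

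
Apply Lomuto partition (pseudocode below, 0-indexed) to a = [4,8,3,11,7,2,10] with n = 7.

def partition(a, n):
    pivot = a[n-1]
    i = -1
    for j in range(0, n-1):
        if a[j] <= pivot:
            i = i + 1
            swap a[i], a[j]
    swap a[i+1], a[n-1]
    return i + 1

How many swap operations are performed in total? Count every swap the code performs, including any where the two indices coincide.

pivot = a[6] = 10; i = -1
j=0: a[0]=4 ≤ 10 → i=0, swap a[0],a[0] (no change) → [4,8,3,11,7,2,10]
j=1: a[1]=8 ≤ 10 → i=1, swap a[1],a[1] (no change) → [4,8,3,11,7,2,10]
j=2: a[2]=3 ≤ 10 → i=2, swap a[2],a[2] (no change) → [4,8,3,11,7,2,10]
j=3: a[3]=11 > 10 → no swap
j=4: a[4]=7 ≤ 10 → i=3, swap a[3],a[4] → [4,8,3,7,11,2,10]
j=5: a[5]=2 ≤ 10 → i=4, swap a[4],a[5] → [4,8,3,7,2,11,10]
final swap a[5],a[6] → [4,8,3,7,2,10,11]; return 5

6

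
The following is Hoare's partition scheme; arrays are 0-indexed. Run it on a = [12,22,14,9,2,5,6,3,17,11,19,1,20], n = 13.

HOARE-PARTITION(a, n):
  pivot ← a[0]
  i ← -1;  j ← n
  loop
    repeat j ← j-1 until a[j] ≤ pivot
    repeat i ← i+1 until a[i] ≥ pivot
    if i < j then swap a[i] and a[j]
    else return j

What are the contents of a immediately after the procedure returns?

pivot = a[0] = 12; i = -1, j = 13
j→11 (a[11]=1≤12), i→0 (a[0]=12≥12); i<j, swap → [1,22,14,9,2,5,6,3,17,11,19,12,20]
j→9 (a[9]=11≤12), i→1 (a[1]=22≥12); i<j, swap → [1,11,14,9,2,5,6,3,17,22,19,12,20]
j→7 (a[7]=3≤12), i→2 (a[2]=14≥12); i<j, swap → [1,11,3,9,2,5,6,14,17,22,19,12,20]
j→6, i→7; i≥j, return j=6. a = [1,11,3,9,2,5,6,14,17,22,19,12,20]

[1,11,3,9,2,5,6,14,17,22,19,12,20]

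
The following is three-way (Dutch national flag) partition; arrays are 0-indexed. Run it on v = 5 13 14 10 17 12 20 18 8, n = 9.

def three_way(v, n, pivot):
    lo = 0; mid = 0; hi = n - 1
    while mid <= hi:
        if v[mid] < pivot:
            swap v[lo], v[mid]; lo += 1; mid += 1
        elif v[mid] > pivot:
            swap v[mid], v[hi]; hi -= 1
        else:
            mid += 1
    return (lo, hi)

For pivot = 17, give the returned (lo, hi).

pivot = 17; lo=0, mid=0, hi=8
v[mid]=5<17: swap v[0],v[0]; lo=1,mid=1 → 5 13 14 10 17 12 20 18 8
v[mid]=13<17: swap v[1],v[1]; lo=2,mid=2 → 5 13 14 10 17 12 20 18 8
v[mid]=14<17: swap v[2],v[2]; lo=3,mid=3 → 5 13 14 10 17 12 20 18 8
v[mid]=10<17: swap v[3],v[3]; lo=4,mid=4 → 5 13 14 10 17 12 20 18 8
v[mid]=17=17: mid=5
v[mid]=12<17: swap v[4],v[5]; lo=5,mid=6 → 5 13 14 10 12 17 20 18 8
v[mid]=20>17: swap v[6],v[8]; hi=7 → 5 13 14 10 12 17 8 18 20
v[mid]=8<17: swap v[5],v[6]; lo=6,mid=7 → 5 13 14 10 12 8 17 18 20
v[mid]=18>17: swap v[7],v[7]; hi=6 → 5 13 14 10 12 8 17 18 20
end: lo=6, hi=6; v = 5 13 14 10 12 8 17 18 20

(6, 6)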